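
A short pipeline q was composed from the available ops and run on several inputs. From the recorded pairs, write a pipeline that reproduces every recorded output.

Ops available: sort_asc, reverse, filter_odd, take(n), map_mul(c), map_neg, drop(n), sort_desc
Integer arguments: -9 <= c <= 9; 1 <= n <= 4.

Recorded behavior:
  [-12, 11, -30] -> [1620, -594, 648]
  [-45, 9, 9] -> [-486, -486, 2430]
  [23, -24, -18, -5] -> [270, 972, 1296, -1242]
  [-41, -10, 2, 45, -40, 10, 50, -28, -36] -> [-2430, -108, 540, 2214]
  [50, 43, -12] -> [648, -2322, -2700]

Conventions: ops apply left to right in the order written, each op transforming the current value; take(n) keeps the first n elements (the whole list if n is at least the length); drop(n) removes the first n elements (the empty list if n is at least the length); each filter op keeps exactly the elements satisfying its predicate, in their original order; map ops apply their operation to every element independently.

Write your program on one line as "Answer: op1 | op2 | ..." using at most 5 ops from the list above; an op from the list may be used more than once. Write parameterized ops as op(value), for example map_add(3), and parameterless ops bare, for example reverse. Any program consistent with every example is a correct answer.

map_mul(-9) | take(4) | reverse | map_mul(6)

Check, running the answer program on each example:
  [-12, 11, -30] -> [108, -99, 270] -> [108, -99, 270] -> [270, -99, 108] -> [1620, -594, 648]
  [-45, 9, 9] -> [405, -81, -81] -> [405, -81, -81] -> [-81, -81, 405] -> [-486, -486, 2430]
  [23, -24, -18, -5] -> [-207, 216, 162, 45] -> [-207, 216, 162, 45] -> [45, 162, 216, -207] -> [270, 972, 1296, -1242]
  [-41, -10, 2, 45, -40, 10, 50, -28, -36] -> [369, 90, -18, -405, 360, -90, -450, 252, 324] -> [369, 90, -18, -405] -> [-405, -18, 90, 369] -> [-2430, -108, 540, 2214]
  [50, 43, -12] -> [-450, -387, 108] -> [-450, -387, 108] -> [108, -387, -450] -> [648, -2322, -2700]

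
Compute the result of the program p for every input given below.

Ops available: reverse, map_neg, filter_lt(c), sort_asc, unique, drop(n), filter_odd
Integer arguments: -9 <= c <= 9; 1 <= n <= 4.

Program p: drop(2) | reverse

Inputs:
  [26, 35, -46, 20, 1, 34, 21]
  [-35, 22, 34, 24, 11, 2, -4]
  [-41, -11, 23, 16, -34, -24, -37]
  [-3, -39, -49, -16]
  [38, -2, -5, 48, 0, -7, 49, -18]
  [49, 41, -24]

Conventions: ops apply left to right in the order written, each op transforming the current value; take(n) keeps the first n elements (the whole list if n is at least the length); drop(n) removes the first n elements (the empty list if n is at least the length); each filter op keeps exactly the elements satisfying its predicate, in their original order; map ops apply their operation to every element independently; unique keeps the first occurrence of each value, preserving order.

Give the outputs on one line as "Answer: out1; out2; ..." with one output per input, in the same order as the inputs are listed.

Execution, op by op:
  [26, 35, -46, 20, 1, 34, 21] -> [-46, 20, 1, 34, 21] -> [21, 34, 1, 20, -46]
  [-35, 22, 34, 24, 11, 2, -4] -> [34, 24, 11, 2, -4] -> [-4, 2, 11, 24, 34]
  [-41, -11, 23, 16, -34, -24, -37] -> [23, 16, -34, -24, -37] -> [-37, -24, -34, 16, 23]
  [-3, -39, -49, -16] -> [-49, -16] -> [-16, -49]
  [38, -2, -5, 48, 0, -7, 49, -18] -> [-5, 48, 0, -7, 49, -18] -> [-18, 49, -7, 0, 48, -5]
  [49, 41, -24] -> [-24] -> [-24]

[21, 34, 1, 20, -46]; [-4, 2, 11, 24, 34]; [-37, -24, -34, 16, 23]; [-16, -49]; [-18, 49, -7, 0, 48, -5]; [-24]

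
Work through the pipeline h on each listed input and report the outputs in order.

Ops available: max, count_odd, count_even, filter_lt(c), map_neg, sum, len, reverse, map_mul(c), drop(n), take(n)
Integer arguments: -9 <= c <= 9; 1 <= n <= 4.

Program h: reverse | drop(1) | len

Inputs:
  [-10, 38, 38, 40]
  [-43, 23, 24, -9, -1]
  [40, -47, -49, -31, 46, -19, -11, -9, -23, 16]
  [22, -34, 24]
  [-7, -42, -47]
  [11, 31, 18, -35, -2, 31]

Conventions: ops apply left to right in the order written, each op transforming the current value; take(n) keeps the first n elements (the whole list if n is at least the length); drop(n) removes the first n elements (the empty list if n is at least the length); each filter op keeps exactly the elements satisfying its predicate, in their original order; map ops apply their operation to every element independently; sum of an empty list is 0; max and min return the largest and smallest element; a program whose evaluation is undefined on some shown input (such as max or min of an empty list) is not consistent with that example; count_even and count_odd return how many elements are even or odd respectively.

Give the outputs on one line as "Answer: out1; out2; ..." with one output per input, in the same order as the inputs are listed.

Execution, op by op:
  [-10, 38, 38, 40] -> [40, 38, 38, -10] -> [38, 38, -10] -> 3
  [-43, 23, 24, -9, -1] -> [-1, -9, 24, 23, -43] -> [-9, 24, 23, -43] -> 4
  [40, -47, -49, -31, 46, -19, -11, -9, -23, 16] -> [16, -23, -9, -11, -19, 46, -31, -49, -47, 40] -> [-23, -9, -11, -19, 46, -31, -49, -47, 40] -> 9
  [22, -34, 24] -> [24, -34, 22] -> [-34, 22] -> 2
  [-7, -42, -47] -> [-47, -42, -7] -> [-42, -7] -> 2
  [11, 31, 18, -35, -2, 31] -> [31, -2, -35, 18, 31, 11] -> [-2, -35, 18, 31, 11] -> 5

3; 4; 9; 2; 2; 5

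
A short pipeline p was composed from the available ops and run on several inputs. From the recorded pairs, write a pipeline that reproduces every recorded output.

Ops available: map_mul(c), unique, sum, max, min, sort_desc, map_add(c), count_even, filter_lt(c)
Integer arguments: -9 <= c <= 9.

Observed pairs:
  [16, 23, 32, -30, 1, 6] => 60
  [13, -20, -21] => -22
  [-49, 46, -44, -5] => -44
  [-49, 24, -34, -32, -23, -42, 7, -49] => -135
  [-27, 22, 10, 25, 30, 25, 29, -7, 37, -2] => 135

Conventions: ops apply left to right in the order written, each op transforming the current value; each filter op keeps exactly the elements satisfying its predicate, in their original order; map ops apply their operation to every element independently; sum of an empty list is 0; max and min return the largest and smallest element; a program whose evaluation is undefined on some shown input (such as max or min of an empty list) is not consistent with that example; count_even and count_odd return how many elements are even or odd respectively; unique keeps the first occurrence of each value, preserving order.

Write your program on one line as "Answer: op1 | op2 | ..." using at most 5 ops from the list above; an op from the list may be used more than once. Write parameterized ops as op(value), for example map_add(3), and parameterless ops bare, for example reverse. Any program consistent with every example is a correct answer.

sort_desc | map_add(2) | unique | sum

Check, running the answer program on each example:
  [16, 23, 32, -30, 1, 6] -> [32, 23, 16, 6, 1, -30] -> [34, 25, 18, 8, 3, -28] -> [34, 25, 18, 8, 3, -28] -> 60
  [13, -20, -21] -> [13, -20, -21] -> [15, -18, -19] -> [15, -18, -19] -> -22
  [-49, 46, -44, -5] -> [46, -5, -44, -49] -> [48, -3, -42, -47] -> [48, -3, -42, -47] -> -44
  [-49, 24, -34, -32, -23, -42, 7, -49] -> [24, 7, -23, -32, -34, -42, -49, -49] -> [26, 9, -21, -30, -32, -40, -47, -47] -> [26, 9, -21, -30, -32, -40, -47] -> -135
  [-27, 22, 10, 25, 30, 25, 29, -7, 37, -2] -> [37, 30, 29, 25, 25, 22, 10, -2, -7, -27] -> [39, 32, 31, 27, 27, 24, 12, 0, -5, -25] -> [39, 32, 31, 27, 24, 12, 0, -5, -25] -> 135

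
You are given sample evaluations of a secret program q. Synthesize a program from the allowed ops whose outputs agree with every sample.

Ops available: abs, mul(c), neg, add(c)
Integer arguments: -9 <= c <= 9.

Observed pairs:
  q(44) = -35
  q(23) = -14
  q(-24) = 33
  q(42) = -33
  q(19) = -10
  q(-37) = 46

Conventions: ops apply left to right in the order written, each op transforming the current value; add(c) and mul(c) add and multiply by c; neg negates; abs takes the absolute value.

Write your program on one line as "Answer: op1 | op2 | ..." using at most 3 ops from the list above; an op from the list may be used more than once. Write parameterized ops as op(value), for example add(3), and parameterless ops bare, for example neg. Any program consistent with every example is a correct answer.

add(-9) | neg

Check, running the answer program on each example:
  44 -> 35 -> -35
  23 -> 14 -> -14
  -24 -> -33 -> 33
  42 -> 33 -> -33
  19 -> 10 -> -10
  -37 -> -46 -> 46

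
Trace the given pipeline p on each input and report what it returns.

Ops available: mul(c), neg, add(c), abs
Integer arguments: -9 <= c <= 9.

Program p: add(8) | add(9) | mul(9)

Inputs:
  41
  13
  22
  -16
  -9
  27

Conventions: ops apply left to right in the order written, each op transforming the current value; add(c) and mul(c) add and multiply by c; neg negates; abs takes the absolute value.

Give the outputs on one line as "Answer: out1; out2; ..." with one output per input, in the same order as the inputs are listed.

Execution, op by op:
  41 -> 49 -> 58 -> 522
  13 -> 21 -> 30 -> 270
  22 -> 30 -> 39 -> 351
  -16 -> -8 -> 1 -> 9
  -9 -> -1 -> 8 -> 72
  27 -> 35 -> 44 -> 396

522; 270; 351; 9; 72; 396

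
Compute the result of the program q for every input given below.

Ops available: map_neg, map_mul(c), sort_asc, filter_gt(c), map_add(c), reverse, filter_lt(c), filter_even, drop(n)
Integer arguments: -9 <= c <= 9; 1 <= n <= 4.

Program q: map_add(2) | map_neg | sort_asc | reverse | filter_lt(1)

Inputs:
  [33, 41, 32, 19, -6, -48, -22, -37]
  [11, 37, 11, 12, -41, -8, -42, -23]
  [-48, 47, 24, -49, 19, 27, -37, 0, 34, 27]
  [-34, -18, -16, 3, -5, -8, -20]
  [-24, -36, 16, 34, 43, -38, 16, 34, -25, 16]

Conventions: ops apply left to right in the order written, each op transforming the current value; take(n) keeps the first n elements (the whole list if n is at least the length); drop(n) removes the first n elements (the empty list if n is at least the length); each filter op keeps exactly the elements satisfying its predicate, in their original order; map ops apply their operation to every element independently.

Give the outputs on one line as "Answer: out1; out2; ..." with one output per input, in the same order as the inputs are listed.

[-21, -34, -35, -43]; [-13, -13, -14, -39]; [-2, -21, -26, -29, -29, -36, -49]; [-5]; [-18, -18, -18, -36, -36, -45]

Execution, op by op:
  [33, 41, 32, 19, -6, -48, -22, -37] -> [35, 43, 34, 21, -4, -46, -20, -35] -> [-35, -43, -34, -21, 4, 46, 20, 35] -> [-43, -35, -34, -21, 4, 20, 35, 46] -> [46, 35, 20, 4, -21, -34, -35, -43] -> [-21, -34, -35, -43]
  [11, 37, 11, 12, -41, -8, -42, -23] -> [13, 39, 13, 14, -39, -6, -40, -21] -> [-13, -39, -13, -14, 39, 6, 40, 21] -> [-39, -14, -13, -13, 6, 21, 39, 40] -> [40, 39, 21, 6, -13, -13, -14, -39] -> [-13, -13, -14, -39]
  [-48, 47, 24, -49, 19, 27, -37, 0, 34, 27] -> [-46, 49, 26, -47, 21, 29, -35, 2, 36, 29] -> [46, -49, -26, 47, -21, -29, 35, -2, -36, -29] -> [-49, -36, -29, -29, -26, -21, -2, 35, 46, 47] -> [47, 46, 35, -2, -21, -26, -29, -29, -36, -49] -> [-2, -21, -26, -29, -29, -36, -49]
  [-34, -18, -16, 3, -5, -8, -20] -> [-32, -16, -14, 5, -3, -6, -18] -> [32, 16, 14, -5, 3, 6, 18] -> [-5, 3, 6, 14, 16, 18, 32] -> [32, 18, 16, 14, 6, 3, -5] -> [-5]
  [-24, -36, 16, 34, 43, -38, 16, 34, -25, 16] -> [-22, -34, 18, 36, 45, -36, 18, 36, -23, 18] -> [22, 34, -18, -36, -45, 36, -18, -36, 23, -18] -> [-45, -36, -36, -18, -18, -18, 22, 23, 34, 36] -> [36, 34, 23, 22, -18, -18, -18, -36, -36, -45] -> [-18, -18, -18, -36, -36, -45]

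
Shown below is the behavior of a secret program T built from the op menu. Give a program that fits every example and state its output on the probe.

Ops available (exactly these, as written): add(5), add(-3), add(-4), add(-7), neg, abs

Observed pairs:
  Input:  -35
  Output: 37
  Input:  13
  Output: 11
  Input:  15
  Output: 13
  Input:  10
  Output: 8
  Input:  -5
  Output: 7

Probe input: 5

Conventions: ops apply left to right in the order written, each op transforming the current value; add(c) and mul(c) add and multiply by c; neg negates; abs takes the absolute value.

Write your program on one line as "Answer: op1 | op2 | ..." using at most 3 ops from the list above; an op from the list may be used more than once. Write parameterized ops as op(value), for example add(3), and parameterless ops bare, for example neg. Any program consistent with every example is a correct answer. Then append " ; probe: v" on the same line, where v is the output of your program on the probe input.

add(-7) | add(5) | abs ; probe: 3

Check, running the answer program on each example:
  -35 -> -42 -> -37 -> 37
  13 -> 6 -> 11 -> 11
  15 -> 8 -> 13 -> 13
  10 -> 3 -> 8 -> 8
  -5 -> -12 -> -7 -> 7
  probe: 5 -> -2 -> 3 -> 3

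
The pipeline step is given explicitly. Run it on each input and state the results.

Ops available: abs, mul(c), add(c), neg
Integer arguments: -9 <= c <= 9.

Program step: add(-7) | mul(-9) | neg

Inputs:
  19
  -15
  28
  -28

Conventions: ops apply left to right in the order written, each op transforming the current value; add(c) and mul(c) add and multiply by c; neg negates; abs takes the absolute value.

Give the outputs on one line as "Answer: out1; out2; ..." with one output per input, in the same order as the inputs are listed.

108; -198; 189; -315

Execution, op by op:
  19 -> 12 -> -108 -> 108
  -15 -> -22 -> 198 -> -198
  28 -> 21 -> -189 -> 189
  -28 -> -35 -> 315 -> -315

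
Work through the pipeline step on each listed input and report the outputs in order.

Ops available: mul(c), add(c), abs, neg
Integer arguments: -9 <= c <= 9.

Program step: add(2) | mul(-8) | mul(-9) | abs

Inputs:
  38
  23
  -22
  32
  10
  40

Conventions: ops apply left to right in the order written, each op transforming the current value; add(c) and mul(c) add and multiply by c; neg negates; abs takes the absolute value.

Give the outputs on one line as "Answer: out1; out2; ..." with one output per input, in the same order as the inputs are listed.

2880; 1800; 1440; 2448; 864; 3024

Execution, op by op:
  38 -> 40 -> -320 -> 2880 -> 2880
  23 -> 25 -> -200 -> 1800 -> 1800
  -22 -> -20 -> 160 -> -1440 -> 1440
  32 -> 34 -> -272 -> 2448 -> 2448
  10 -> 12 -> -96 -> 864 -> 864
  40 -> 42 -> -336 -> 3024 -> 3024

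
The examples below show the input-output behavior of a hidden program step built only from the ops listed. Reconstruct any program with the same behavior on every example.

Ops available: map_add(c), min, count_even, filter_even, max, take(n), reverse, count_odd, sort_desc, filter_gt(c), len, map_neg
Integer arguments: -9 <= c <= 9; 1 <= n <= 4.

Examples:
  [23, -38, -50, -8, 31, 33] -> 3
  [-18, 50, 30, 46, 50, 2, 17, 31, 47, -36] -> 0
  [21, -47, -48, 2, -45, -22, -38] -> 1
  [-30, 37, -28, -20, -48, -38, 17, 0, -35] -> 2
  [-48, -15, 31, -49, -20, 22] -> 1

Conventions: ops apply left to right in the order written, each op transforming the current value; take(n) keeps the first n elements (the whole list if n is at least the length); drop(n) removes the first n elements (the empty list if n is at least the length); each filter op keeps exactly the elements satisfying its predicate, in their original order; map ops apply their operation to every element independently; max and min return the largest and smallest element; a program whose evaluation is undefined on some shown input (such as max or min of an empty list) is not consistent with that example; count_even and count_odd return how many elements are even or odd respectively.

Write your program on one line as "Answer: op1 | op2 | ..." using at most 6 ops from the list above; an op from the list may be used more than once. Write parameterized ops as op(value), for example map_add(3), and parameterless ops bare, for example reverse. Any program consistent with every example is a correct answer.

reverse | filter_gt(-3) | reverse | take(3) | map_add(-5) | count_even

Check, running the answer program on each example:
  [23, -38, -50, -8, 31, 33] -> [33, 31, -8, -50, -38, 23] -> [33, 31, 23] -> [23, 31, 33] -> [23, 31, 33] -> [18, 26, 28] -> 3
  [-18, 50, 30, 46, 50, 2, 17, 31, 47, -36] -> [-36, 47, 31, 17, 2, 50, 46, 30, 50, -18] -> [47, 31, 17, 2, 50, 46, 30, 50] -> [50, 30, 46, 50, 2, 17, 31, 47] -> [50, 30, 46] -> [45, 25, 41] -> 0
  [21, -47, -48, 2, -45, -22, -38] -> [-38, -22, -45, 2, -48, -47, 21] -> [2, 21] -> [21, 2] -> [21, 2] -> [16, -3] -> 1
  [-30, 37, -28, -20, -48, -38, 17, 0, -35] -> [-35, 0, 17, -38, -48, -20, -28, 37, -30] -> [0, 17, 37] -> [37, 17, 0] -> [37, 17, 0] -> [32, 12, -5] -> 2
  [-48, -15, 31, -49, -20, 22] -> [22, -20, -49, 31, -15, -48] -> [22, 31] -> [31, 22] -> [31, 22] -> [26, 17] -> 1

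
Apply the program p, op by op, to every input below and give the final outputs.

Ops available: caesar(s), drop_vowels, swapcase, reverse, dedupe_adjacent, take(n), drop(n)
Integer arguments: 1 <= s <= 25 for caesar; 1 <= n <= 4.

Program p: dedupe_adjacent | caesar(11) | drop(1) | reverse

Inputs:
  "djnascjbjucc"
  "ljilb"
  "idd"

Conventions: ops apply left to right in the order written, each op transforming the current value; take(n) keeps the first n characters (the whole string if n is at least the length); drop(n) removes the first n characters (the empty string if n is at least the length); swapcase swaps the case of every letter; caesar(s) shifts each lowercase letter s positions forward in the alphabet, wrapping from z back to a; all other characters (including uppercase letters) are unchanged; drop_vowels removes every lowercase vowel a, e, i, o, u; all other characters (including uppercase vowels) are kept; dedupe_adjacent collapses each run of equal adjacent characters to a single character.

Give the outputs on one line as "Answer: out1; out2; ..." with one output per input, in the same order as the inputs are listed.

"nfumundlyu"; "mwtu"; "o"

Execution, op by op:
  "djnascjbjucc" -> "djnascjbjuc" -> "ouyldnumufn" -> "uyldnumufn" -> "nfumundlyu"
  "ljilb" -> "ljilb" -> "wutwm" -> "utwm" -> "mwtu"
  "idd" -> "id" -> "to" -> "o" -> "o"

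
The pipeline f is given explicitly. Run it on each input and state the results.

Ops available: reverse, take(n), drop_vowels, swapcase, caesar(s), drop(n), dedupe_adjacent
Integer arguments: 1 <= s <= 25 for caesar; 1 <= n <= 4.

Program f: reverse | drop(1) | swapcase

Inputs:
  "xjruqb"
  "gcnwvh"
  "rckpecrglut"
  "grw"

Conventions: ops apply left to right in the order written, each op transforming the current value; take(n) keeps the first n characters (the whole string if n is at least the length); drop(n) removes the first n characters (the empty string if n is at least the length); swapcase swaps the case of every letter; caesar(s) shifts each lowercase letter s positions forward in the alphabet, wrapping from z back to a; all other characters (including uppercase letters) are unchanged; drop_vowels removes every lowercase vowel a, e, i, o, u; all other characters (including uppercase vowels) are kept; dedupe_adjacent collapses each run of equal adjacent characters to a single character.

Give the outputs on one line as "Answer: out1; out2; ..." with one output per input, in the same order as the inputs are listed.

"QURJX"; "VWNCG"; "ULGRCEPKCR"; "RG"

Execution, op by op:
  "xjruqb" -> "bqurjx" -> "qurjx" -> "QURJX"
  "gcnwvh" -> "hvwncg" -> "vwncg" -> "VWNCG"
  "rckpecrglut" -> "tulgrcepkcr" -> "ulgrcepkcr" -> "ULGRCEPKCR"
  "grw" -> "wrg" -> "rg" -> "RG"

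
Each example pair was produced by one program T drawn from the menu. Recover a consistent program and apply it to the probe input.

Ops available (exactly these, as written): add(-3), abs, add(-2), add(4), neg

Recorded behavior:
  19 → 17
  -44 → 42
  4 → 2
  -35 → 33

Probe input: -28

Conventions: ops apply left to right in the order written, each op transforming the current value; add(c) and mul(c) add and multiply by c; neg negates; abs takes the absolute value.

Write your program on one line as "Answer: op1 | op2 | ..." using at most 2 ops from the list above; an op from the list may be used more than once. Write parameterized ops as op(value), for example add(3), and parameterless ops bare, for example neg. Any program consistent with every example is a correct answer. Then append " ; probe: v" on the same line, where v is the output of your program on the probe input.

abs | add(-2) ; probe: 26

Check, running the answer program on each example:
  19 -> 19 -> 17
  -44 -> 44 -> 42
  4 -> 4 -> 2
  -35 -> 35 -> 33
  probe: -28 -> 28 -> 26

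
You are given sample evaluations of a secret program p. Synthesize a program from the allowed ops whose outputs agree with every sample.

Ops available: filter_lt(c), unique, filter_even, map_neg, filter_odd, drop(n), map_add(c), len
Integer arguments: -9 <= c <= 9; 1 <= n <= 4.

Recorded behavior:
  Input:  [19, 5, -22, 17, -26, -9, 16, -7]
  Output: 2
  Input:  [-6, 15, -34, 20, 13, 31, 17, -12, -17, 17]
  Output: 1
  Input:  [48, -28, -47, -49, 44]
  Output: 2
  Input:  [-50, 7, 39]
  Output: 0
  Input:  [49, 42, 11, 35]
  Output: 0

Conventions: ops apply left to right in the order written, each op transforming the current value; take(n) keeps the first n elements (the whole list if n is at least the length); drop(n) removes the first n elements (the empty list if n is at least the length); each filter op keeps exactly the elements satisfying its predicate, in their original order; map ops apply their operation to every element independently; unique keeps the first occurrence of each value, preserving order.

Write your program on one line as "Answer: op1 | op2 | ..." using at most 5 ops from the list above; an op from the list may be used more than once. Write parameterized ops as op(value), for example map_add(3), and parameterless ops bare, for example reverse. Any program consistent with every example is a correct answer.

filter_lt(2) | map_neg | filter_odd | len

Check, running the answer program on each example:
  [19, 5, -22, 17, -26, -9, 16, -7] -> [-22, -26, -9, -7] -> [22, 26, 9, 7] -> [9, 7] -> 2
  [-6, 15, -34, 20, 13, 31, 17, -12, -17, 17] -> [-6, -34, -12, -17] -> [6, 34, 12, 17] -> [17] -> 1
  [48, -28, -47, -49, 44] -> [-28, -47, -49] -> [28, 47, 49] -> [47, 49] -> 2
  [-50, 7, 39] -> [-50] -> [50] -> [] -> 0
  [49, 42, 11, 35] -> [] -> [] -> [] -> 0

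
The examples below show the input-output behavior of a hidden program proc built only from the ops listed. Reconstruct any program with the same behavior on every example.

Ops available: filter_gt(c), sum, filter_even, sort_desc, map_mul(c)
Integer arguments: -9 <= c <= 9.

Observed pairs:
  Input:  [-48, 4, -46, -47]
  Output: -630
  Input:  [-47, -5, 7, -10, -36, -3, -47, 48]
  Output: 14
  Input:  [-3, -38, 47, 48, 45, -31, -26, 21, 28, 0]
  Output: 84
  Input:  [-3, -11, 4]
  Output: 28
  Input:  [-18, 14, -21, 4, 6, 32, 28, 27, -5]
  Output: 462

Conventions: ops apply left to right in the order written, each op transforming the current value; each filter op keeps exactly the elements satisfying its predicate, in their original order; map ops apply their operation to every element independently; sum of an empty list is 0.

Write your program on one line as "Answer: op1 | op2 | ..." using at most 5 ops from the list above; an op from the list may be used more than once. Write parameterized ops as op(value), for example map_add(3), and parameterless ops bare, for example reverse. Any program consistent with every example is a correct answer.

map_mul(7) | sort_desc | filter_even | sum

Check, running the answer program on each example:
  [-48, 4, -46, -47] -> [-336, 28, -322, -329] -> [28, -322, -329, -336] -> [28, -322, -336] -> -630
  [-47, -5, 7, -10, -36, -3, -47, 48] -> [-329, -35, 49, -70, -252, -21, -329, 336] -> [336, 49, -21, -35, -70, -252, -329, -329] -> [336, -70, -252] -> 14
  [-3, -38, 47, 48, 45, -31, -26, 21, 28, 0] -> [-21, -266, 329, 336, 315, -217, -182, 147, 196, 0] -> [336, 329, 315, 196, 147, 0, -21, -182, -217, -266] -> [336, 196, 0, -182, -266] -> 84
  [-3, -11, 4] -> [-21, -77, 28] -> [28, -21, -77] -> [28] -> 28
  [-18, 14, -21, 4, 6, 32, 28, 27, -5] -> [-126, 98, -147, 28, 42, 224, 196, 189, -35] -> [224, 196, 189, 98, 42, 28, -35, -126, -147] -> [224, 196, 98, 42, 28, -126] -> 462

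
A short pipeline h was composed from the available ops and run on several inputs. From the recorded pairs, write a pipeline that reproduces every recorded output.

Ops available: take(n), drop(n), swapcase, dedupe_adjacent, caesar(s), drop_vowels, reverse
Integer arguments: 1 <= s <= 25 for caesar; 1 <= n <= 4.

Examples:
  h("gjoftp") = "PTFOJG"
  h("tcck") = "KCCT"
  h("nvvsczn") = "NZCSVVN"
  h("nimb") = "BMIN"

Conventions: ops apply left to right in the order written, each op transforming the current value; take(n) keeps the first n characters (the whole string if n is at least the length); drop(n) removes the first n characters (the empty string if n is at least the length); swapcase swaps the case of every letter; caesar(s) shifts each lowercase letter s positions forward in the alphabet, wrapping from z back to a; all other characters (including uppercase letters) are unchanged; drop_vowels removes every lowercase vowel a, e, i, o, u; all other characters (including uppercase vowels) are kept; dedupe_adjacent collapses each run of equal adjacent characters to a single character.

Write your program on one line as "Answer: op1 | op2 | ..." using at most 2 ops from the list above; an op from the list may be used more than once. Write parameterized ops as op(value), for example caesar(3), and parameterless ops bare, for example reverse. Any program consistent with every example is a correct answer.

swapcase | reverse

Check, running the answer program on each example:
  "gjoftp" -> "GJOFTP" -> "PTFOJG"
  "tcck" -> "TCCK" -> "KCCT"
  "nvvsczn" -> "NVVSCZN" -> "NZCSVVN"
  "nimb" -> "NIMB" -> "BMIN"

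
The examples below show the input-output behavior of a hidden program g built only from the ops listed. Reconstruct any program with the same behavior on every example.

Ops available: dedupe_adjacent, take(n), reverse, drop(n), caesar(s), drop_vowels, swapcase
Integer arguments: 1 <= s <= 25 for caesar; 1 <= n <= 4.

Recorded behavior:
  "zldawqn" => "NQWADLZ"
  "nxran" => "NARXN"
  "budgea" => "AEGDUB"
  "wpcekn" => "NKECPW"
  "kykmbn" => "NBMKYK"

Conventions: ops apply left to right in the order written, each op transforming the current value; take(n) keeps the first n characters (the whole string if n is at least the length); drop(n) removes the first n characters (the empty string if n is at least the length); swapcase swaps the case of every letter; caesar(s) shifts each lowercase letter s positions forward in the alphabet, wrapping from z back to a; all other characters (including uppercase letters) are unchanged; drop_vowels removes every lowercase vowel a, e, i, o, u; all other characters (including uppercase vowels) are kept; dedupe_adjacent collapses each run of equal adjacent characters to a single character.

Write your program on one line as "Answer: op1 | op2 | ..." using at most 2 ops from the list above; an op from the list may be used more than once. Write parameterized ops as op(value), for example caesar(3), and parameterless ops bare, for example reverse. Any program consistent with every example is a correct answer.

swapcase | reverse

Check, running the answer program on each example:
  "zldawqn" -> "ZLDAWQN" -> "NQWADLZ"
  "nxran" -> "NXRAN" -> "NARXN"
  "budgea" -> "BUDGEA" -> "AEGDUB"
  "wpcekn" -> "WPCEKN" -> "NKECPW"
  "kykmbn" -> "KYKMBN" -> "NBMKYK"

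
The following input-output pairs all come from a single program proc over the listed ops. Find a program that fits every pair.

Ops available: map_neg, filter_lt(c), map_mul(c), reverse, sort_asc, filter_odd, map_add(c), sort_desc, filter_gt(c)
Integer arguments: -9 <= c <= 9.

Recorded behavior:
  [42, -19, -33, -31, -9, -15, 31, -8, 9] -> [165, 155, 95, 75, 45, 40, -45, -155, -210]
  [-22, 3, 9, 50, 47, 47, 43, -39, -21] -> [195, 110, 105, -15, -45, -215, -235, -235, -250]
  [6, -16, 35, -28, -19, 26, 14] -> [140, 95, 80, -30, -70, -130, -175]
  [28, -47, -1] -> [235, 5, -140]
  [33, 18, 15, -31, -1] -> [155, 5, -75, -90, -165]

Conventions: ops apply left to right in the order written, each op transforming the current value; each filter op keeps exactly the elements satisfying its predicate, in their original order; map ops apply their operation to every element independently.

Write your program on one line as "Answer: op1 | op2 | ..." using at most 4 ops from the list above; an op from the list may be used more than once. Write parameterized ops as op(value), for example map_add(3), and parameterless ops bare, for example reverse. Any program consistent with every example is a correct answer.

map_neg | map_mul(5) | sort_desc

Check, running the answer program on each example:
  [42, -19, -33, -31, -9, -15, 31, -8, 9] -> [-42, 19, 33, 31, 9, 15, -31, 8, -9] -> [-210, 95, 165, 155, 45, 75, -155, 40, -45] -> [165, 155, 95, 75, 45, 40, -45, -155, -210]
  [-22, 3, 9, 50, 47, 47, 43, -39, -21] -> [22, -3, -9, -50, -47, -47, -43, 39, 21] -> [110, -15, -45, -250, -235, -235, -215, 195, 105] -> [195, 110, 105, -15, -45, -215, -235, -235, -250]
  [6, -16, 35, -28, -19, 26, 14] -> [-6, 16, -35, 28, 19, -26, -14] -> [-30, 80, -175, 140, 95, -130, -70] -> [140, 95, 80, -30, -70, -130, -175]
  [28, -47, -1] -> [-28, 47, 1] -> [-140, 235, 5] -> [235, 5, -140]
  [33, 18, 15, -31, -1] -> [-33, -18, -15, 31, 1] -> [-165, -90, -75, 155, 5] -> [155, 5, -75, -90, -165]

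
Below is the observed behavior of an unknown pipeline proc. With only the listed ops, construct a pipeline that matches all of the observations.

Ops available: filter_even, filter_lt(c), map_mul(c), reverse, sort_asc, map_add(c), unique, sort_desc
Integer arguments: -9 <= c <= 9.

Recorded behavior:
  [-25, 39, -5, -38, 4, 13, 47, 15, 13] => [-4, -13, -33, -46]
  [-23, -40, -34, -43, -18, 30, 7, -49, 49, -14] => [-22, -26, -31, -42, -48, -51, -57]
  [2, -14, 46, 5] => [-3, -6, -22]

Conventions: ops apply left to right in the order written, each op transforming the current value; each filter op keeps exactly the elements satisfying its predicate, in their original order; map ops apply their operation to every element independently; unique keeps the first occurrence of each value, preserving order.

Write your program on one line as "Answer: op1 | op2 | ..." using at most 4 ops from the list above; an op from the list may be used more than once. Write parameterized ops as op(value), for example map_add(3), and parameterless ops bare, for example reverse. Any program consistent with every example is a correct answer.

sort_desc | map_add(-8) | unique | filter_lt(-1)

Check, running the answer program on each example:
  [-25, 39, -5, -38, 4, 13, 47, 15, 13] -> [47, 39, 15, 13, 13, 4, -5, -25, -38] -> [39, 31, 7, 5, 5, -4, -13, -33, -46] -> [39, 31, 7, 5, -4, -13, -33, -46] -> [-4, -13, -33, -46]
  [-23, -40, -34, -43, -18, 30, 7, -49, 49, -14] -> [49, 30, 7, -14, -18, -23, -34, -40, -43, -49] -> [41, 22, -1, -22, -26, -31, -42, -48, -51, -57] -> [41, 22, -1, -22, -26, -31, -42, -48, -51, -57] -> [-22, -26, -31, -42, -48, -51, -57]
  [2, -14, 46, 5] -> [46, 5, 2, -14] -> [38, -3, -6, -22] -> [38, -3, -6, -22] -> [-3, -6, -22]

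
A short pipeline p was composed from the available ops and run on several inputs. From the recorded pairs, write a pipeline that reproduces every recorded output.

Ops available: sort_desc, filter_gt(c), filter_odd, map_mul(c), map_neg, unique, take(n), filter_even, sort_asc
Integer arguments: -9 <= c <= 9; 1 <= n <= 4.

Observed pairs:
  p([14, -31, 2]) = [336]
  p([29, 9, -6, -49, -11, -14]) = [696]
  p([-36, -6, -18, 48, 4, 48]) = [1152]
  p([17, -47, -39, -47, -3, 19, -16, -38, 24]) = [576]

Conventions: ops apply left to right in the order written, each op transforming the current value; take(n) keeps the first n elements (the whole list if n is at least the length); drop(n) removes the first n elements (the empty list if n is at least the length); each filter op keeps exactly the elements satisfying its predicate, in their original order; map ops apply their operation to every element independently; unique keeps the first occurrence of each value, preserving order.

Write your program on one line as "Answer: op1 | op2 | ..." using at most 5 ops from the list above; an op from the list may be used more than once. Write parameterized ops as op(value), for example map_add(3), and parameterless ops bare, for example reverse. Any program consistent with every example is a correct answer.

map_mul(-4) | map_neg | sort_desc | map_mul(6) | take(1)

Check, running the answer program on each example:
  [14, -31, 2] -> [-56, 124, -8] -> [56, -124, 8] -> [56, 8, -124] -> [336, 48, -744] -> [336]
  [29, 9, -6, -49, -11, -14] -> [-116, -36, 24, 196, 44, 56] -> [116, 36, -24, -196, -44, -56] -> [116, 36, -24, -44, -56, -196] -> [696, 216, -144, -264, -336, -1176] -> [696]
  [-36, -6, -18, 48, 4, 48] -> [144, 24, 72, -192, -16, -192] -> [-144, -24, -72, 192, 16, 192] -> [192, 192, 16, -24, -72, -144] -> [1152, 1152, 96, -144, -432, -864] -> [1152]
  [17, -47, -39, -47, -3, 19, -16, -38, 24] -> [-68, 188, 156, 188, 12, -76, 64, 152, -96] -> [68, -188, -156, -188, -12, 76, -64, -152, 96] -> [96, 76, 68, -12, -64, -152, -156, -188, -188] -> [576, 456, 408, -72, -384, -912, -936, -1128, -1128] -> [576]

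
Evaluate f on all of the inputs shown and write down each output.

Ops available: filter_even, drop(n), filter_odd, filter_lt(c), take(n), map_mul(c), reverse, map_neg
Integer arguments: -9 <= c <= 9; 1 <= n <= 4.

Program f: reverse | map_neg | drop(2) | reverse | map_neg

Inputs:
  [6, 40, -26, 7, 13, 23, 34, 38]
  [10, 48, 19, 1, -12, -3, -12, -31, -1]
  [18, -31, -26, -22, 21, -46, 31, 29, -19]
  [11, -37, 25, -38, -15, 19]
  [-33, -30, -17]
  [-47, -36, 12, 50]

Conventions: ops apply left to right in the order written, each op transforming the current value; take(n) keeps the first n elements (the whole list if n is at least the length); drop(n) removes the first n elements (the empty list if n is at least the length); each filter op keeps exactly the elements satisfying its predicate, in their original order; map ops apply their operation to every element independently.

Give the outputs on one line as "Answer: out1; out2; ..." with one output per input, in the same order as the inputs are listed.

Execution, op by op:
  [6, 40, -26, 7, 13, 23, 34, 38] -> [38, 34, 23, 13, 7, -26, 40, 6] -> [-38, -34, -23, -13, -7, 26, -40, -6] -> [-23, -13, -7, 26, -40, -6] -> [-6, -40, 26, -7, -13, -23] -> [6, 40, -26, 7, 13, 23]
  [10, 48, 19, 1, -12, -3, -12, -31, -1] -> [-1, -31, -12, -3, -12, 1, 19, 48, 10] -> [1, 31, 12, 3, 12, -1, -19, -48, -10] -> [12, 3, 12, -1, -19, -48, -10] -> [-10, -48, -19, -1, 12, 3, 12] -> [10, 48, 19, 1, -12, -3, -12]
  [18, -31, -26, -22, 21, -46, 31, 29, -19] -> [-19, 29, 31, -46, 21, -22, -26, -31, 18] -> [19, -29, -31, 46, -21, 22, 26, 31, -18] -> [-31, 46, -21, 22, 26, 31, -18] -> [-18, 31, 26, 22, -21, 46, -31] -> [18, -31, -26, -22, 21, -46, 31]
  [11, -37, 25, -38, -15, 19] -> [19, -15, -38, 25, -37, 11] -> [-19, 15, 38, -25, 37, -11] -> [38, -25, 37, -11] -> [-11, 37, -25, 38] -> [11, -37, 25, -38]
  [-33, -30, -17] -> [-17, -30, -33] -> [17, 30, 33] -> [33] -> [33] -> [-33]
  [-47, -36, 12, 50] -> [50, 12, -36, -47] -> [-50, -12, 36, 47] -> [36, 47] -> [47, 36] -> [-47, -36]

[6, 40, -26, 7, 13, 23]; [10, 48, 19, 1, -12, -3, -12]; [18, -31, -26, -22, 21, -46, 31]; [11, -37, 25, -38]; [-33]; [-47, -36]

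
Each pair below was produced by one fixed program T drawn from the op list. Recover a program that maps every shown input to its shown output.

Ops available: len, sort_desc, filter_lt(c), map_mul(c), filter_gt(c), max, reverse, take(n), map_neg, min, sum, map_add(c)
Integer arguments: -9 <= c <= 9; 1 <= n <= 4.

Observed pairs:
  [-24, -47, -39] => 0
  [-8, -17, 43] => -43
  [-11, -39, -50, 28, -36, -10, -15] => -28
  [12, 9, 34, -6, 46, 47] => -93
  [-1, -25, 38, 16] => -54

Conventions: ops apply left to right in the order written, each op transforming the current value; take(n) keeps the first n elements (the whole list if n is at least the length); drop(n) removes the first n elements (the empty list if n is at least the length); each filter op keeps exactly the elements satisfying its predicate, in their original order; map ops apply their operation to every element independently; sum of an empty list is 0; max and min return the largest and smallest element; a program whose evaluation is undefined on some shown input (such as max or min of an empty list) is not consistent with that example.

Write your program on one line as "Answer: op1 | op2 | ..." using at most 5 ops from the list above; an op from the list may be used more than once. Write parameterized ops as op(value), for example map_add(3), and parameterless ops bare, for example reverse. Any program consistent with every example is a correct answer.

filter_gt(5) | reverse | map_neg | take(2) | sum

Check, running the answer program on each example:
  [-24, -47, -39] -> [] -> [] -> [] -> [] -> 0
  [-8, -17, 43] -> [43] -> [43] -> [-43] -> [-43] -> -43
  [-11, -39, -50, 28, -36, -10, -15] -> [28] -> [28] -> [-28] -> [-28] -> -28
  [12, 9, 34, -6, 46, 47] -> [12, 9, 34, 46, 47] -> [47, 46, 34, 9, 12] -> [-47, -46, -34, -9, -12] -> [-47, -46] -> -93
  [-1, -25, 38, 16] -> [38, 16] -> [16, 38] -> [-16, -38] -> [-16, -38] -> -54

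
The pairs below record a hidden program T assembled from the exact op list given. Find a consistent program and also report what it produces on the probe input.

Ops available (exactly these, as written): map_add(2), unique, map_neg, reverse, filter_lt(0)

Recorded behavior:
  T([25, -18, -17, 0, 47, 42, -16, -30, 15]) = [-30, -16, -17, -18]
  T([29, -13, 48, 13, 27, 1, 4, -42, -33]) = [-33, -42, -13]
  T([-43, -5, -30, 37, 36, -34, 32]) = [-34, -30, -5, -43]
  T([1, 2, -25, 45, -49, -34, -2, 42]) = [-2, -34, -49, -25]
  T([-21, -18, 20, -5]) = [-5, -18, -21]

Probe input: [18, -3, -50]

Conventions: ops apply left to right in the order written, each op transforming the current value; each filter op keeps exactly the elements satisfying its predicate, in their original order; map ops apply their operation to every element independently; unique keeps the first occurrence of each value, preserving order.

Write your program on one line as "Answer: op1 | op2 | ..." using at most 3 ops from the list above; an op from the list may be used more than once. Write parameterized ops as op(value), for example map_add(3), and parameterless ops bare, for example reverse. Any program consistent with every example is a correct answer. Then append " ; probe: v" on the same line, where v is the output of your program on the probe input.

filter_lt(0) | reverse ; probe: [-50, -3]

Check, running the answer program on each example:
  [25, -18, -17, 0, 47, 42, -16, -30, 15] -> [-18, -17, -16, -30] -> [-30, -16, -17, -18]
  [29, -13, 48, 13, 27, 1, 4, -42, -33] -> [-13, -42, -33] -> [-33, -42, -13]
  [-43, -5, -30, 37, 36, -34, 32] -> [-43, -5, -30, -34] -> [-34, -30, -5, -43]
  [1, 2, -25, 45, -49, -34, -2, 42] -> [-25, -49, -34, -2] -> [-2, -34, -49, -25]
  [-21, -18, 20, -5] -> [-21, -18, -5] -> [-5, -18, -21]
  probe: [18, -3, -50] -> [-3, -50] -> [-50, -3]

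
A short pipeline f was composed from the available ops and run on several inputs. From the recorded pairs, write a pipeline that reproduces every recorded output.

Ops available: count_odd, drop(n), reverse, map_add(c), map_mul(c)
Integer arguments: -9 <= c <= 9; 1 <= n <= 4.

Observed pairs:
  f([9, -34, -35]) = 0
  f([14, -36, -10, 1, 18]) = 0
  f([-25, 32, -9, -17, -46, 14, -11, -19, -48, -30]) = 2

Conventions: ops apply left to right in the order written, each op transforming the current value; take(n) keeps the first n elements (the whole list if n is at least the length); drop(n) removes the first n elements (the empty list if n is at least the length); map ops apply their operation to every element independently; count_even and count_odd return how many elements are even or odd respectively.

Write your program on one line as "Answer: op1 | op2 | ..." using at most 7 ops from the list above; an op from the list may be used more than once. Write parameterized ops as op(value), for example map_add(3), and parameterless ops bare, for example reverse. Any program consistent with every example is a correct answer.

drop(2) | drop(4) | drop(2) | map_mul(8) | map_add(3) | count_odd

Check, running the answer program on each example:
  [9, -34, -35] -> [-35] -> [] -> [] -> [] -> [] -> 0
  [14, -36, -10, 1, 18] -> [-10, 1, 18] -> [] -> [] -> [] -> [] -> 0
  [-25, 32, -9, -17, -46, 14, -11, -19, -48, -30] -> [-9, -17, -46, 14, -11, -19, -48, -30] -> [-11, -19, -48, -30] -> [-48, -30] -> [-384, -240] -> [-381, -237] -> 2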